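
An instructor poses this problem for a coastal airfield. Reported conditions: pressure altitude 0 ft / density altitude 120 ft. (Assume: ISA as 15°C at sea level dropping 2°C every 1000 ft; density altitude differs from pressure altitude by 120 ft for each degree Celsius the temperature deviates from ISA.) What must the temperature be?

16°C

Density altitude − pressure altitude = 120 − 0 = +120 ft.
At 120 ft/°C that is an ISA deviation of 120/120 = +1°C.
ISA temperature at 0 ft = 15 − 2 × (0/1000) = 15°C.
OAT = ISA + deviation = 15 + (+1) = 16°C.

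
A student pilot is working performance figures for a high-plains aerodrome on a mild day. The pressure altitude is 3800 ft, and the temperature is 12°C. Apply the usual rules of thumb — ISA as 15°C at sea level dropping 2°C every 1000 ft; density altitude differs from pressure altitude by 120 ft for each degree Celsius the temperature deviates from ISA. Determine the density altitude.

ISA temperature at 3800 ft = 15 − 2 × (3800/1000) = 7.4°C.
ISA deviation = 12 − 7.4 = +4.6°C.
Density altitude = 3800 + 120 × (4.6) = 3800 + (+552) = 4352 ft.

4352 ft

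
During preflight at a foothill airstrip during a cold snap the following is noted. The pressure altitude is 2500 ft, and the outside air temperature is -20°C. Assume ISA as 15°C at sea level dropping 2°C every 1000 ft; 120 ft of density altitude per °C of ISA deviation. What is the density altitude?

-1100 ft

ISA temperature at 2500 ft = 15 − 2 × (2500/1000) = 10°C.
ISA deviation = -20 − 10 = -30°C.
Density altitude = 2500 + 120 × (-30) = 2500 + (-3600) = -1100 ft.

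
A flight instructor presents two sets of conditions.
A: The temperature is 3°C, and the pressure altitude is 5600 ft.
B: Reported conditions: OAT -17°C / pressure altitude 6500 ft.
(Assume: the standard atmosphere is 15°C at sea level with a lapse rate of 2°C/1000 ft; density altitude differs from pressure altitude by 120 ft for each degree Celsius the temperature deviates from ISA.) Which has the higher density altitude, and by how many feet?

A by 1284 ft

A: ISA temp = 3.8°C, deviation -0.8°C, DA = 5600 + 120 × (-0.8) = 5504 ft.
B: ISA temp = 2°C, deviation -19°C, DA = 6500 + 120 × (-19) = 4220 ft.
A is higher by 5504 − 4220 = 1284 ft.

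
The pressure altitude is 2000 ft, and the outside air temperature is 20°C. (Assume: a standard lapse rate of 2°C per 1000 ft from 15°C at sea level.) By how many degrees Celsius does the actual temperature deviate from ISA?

ISA+9°C

ISA temperature at 2000 ft = 15 − 2 × (2000/1000) = 11°C.
Deviation = OAT − ISA = 20 − 11 = +9°C.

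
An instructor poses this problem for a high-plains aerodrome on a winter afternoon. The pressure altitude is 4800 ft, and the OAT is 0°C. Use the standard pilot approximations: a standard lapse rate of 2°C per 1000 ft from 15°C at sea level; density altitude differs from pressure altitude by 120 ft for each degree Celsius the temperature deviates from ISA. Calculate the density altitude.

4152 ft

ISA temperature at 4800 ft = 15 − 2 × (4800/1000) = 5.4°C.
ISA deviation = 0 − 5.4 = -5.4°C.
Density altitude = 4800 + 120 × (-5.4) = 4800 + (-648) = 4152 ft.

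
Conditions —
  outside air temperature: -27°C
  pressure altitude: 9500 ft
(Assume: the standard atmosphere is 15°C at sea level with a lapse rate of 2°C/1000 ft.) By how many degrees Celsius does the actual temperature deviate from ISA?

ISA-23°C

ISA temperature at 9500 ft = 15 − 2 × (9500/1000) = -4°C.
Deviation = OAT − ISA = -27 − (-4) = -23°C.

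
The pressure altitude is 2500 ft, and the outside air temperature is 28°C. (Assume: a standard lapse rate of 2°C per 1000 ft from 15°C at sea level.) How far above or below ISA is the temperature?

ISA temperature at 2500 ft = 15 − 2 × (2500/1000) = 10°C.
Deviation = OAT − ISA = 28 − 10 = +18°C.

ISA+18°C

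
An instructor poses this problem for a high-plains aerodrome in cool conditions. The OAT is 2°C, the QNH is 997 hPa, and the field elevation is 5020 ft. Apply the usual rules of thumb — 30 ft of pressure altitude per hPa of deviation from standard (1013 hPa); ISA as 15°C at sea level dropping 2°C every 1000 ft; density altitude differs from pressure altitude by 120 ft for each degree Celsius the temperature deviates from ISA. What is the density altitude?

5260 ft

Pressure altitude = 5020 + (1013 − 997) × 30 = 5020 + (+480) = 5500 ft.
ISA temperature at 5500 ft = 15 − 2 × (5500/1000) = 4°C.
ISA deviation = 2 − 4 = -2°C.
Density altitude = 5500 + 120 × (-2) = 5260 ft.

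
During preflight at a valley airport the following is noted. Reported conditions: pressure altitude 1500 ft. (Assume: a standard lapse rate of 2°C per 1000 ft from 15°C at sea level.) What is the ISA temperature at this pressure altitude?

12°C

ISA temperature = 15 − 2 × (1500/1000) = 15 − 3 = 12°C.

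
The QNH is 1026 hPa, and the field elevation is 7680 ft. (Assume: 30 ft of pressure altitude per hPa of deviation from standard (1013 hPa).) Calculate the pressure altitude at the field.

Pressure correction = (1013 − 1026) × 30 = -390 ft.
Pressure altitude = 7680 + (-390) = 7290 ft.

7290 ft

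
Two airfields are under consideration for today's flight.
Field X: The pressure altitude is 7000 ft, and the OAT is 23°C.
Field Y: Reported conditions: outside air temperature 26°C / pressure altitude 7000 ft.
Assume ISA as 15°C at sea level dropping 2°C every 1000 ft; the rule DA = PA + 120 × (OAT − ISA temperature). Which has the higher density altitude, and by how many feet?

Field Y by 360 ft

Field X: ISA temp = 1°C, deviation +22°C, DA = 7000 + 120 × 22 = 9640 ft.
Field Y: ISA temp = 1°C, deviation +25°C, DA = 7000 + 120 × 25 = 10000 ft.
Field Y is higher by 10000 − 9640 = 360 ft.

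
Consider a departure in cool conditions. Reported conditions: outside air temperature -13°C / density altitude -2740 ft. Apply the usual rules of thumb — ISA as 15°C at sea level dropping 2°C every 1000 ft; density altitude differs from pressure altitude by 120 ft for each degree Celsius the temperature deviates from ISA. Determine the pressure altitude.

500 ft

DA = PA + 120 × (OAT − (15 − 2·PA/1000)) = PA + 120·OAT − 1800 + 0.24·PA = 1.24·PA + 120·OAT − 1800.
So 1.24·PA = -2740 − 120 × (-13) + 1800 = 620.
PA = 620 / 1.24 = 500 ft.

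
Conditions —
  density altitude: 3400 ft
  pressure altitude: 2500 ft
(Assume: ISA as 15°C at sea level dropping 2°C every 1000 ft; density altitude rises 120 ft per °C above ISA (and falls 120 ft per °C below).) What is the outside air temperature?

Density altitude − pressure altitude = 3400 − 2500 = +900 ft.
At 120 ft/°C that is an ISA deviation of 900/120 = +7.5°C.
ISA temperature at 2500 ft = 15 − 2 × (2500/1000) = 10°C.
OAT = ISA + deviation = 10 + (+7.5) = 17.5°C.

17.5°C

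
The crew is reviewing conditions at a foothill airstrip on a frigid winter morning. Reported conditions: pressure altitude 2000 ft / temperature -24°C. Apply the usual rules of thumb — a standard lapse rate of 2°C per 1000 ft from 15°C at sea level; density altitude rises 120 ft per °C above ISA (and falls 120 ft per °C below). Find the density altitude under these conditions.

ISA temperature at 2000 ft = 15 − 2 × (2000/1000) = 11°C.
ISA deviation = -24 − 11 = -35°C.
Density altitude = 2000 + 120 × (-35) = 2000 + (-4200) = -2200 ft.

-2200 ft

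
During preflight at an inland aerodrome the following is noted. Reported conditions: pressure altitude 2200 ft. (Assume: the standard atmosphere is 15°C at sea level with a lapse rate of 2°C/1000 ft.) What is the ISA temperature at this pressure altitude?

ISA temperature = 15 − 2 × (2200/1000) = 15 − 4.4 = 10.6°C.

10.6°C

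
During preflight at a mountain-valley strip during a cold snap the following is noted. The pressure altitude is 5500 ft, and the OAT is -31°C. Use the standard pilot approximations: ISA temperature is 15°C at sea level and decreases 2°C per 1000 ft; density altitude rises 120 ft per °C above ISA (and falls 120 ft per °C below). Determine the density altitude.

ISA temperature at 5500 ft = 15 − 2 × (5500/1000) = 4°C.
ISA deviation = -31 − 4 = -35°C.
Density altitude = 5500 + 120 × (-35) = 5500 + (-4200) = 1300 ft.

1300 ft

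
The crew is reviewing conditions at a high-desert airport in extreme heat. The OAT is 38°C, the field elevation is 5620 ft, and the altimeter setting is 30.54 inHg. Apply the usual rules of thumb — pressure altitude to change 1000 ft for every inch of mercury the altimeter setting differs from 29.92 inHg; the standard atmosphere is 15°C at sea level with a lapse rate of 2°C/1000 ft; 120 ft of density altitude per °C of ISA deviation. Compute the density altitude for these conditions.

Pressure altitude = 5620 + (29.92 − 30.54) × 1000 = 5620 + (-620) = 5000 ft.
ISA temperature at 5000 ft = 15 − 2 × (5000/1000) = 5°C.
ISA deviation = 38 − 5 = +33°C.
Density altitude = 5000 + 120 × (33) = 8960 ft.

8960 ft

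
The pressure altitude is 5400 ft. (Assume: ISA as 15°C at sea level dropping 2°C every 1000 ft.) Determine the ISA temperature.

ISA temperature = 15 − 2 × (5400/1000) = 15 − 10.8 = 4.2°C.

4.2°C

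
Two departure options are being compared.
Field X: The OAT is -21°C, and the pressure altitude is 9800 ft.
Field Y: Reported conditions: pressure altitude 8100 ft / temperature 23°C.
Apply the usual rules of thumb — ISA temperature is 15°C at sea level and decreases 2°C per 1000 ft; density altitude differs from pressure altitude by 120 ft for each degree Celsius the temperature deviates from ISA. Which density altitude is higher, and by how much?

Field X: ISA temp = -4.6°C, deviation -16.4°C, DA = 9800 + 120 × (-16.4) = 7832 ft.
Field Y: ISA temp = -1.2°C, deviation +24.2°C, DA = 8100 + 120 × 24.2 = 11004 ft.
Field Y is higher by 11004 − 7832 = 3172 ft.

Field Y by 3172 ft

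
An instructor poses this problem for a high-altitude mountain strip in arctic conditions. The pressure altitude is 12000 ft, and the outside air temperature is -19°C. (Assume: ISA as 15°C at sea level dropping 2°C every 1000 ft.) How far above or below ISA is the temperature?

ISA-10°C

ISA temperature at 12000 ft = 15 − 2 × (12000/1000) = -9°C.
Deviation = OAT − ISA = -19 − (-9) = -10°C.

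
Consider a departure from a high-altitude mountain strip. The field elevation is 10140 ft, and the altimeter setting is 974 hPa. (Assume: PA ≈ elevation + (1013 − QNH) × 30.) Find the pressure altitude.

Pressure correction = (1013 − 974) × 30 = +1170 ft.
Pressure altitude = 10140 + (+1170) = 11310 ft.

11310 ft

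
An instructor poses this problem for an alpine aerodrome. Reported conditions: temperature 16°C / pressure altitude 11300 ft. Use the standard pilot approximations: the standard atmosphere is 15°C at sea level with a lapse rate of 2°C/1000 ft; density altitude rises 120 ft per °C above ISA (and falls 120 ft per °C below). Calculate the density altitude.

14132 ft

ISA temperature at 11300 ft = 15 − 2 × (11300/1000) = -7.6°C.
ISA deviation = 16 − (-7.6) = +23.6°C.
Density altitude = 11300 + 120 × (23.6) = 11300 + (+2832) = 14132 ft.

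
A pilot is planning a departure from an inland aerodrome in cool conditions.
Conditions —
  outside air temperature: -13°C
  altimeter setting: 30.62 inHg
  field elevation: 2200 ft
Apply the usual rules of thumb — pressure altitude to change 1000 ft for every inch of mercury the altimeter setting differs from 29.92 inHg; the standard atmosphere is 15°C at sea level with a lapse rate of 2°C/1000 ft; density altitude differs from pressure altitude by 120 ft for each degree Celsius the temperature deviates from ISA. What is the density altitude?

-1500 ft

Pressure altitude = 2200 + (29.92 − 30.62) × 1000 = 2200 + (-700) = 1500 ft.
ISA temperature at 1500 ft = 15 − 2 × (1500/1000) = 12°C.
ISA deviation = -13 − 12 = -25°C.
Density altitude = 1500 + 120 × (-25) = -1500 ft.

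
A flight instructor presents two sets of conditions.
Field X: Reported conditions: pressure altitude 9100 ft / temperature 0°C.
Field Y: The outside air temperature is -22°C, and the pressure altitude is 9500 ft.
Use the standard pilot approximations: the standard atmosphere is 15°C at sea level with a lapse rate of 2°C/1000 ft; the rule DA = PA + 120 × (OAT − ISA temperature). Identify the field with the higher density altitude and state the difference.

Field X: ISA temp = -3.2°C, deviation +3.2°C, DA = 9100 + 120 × 3.2 = 9484 ft.
Field Y: ISA temp = -4°C, deviation -18°C, DA = 9500 + 120 × (-18) = 7340 ft.
Field X is higher by 9484 − 7340 = 2144 ft.

Field X by 2144 ft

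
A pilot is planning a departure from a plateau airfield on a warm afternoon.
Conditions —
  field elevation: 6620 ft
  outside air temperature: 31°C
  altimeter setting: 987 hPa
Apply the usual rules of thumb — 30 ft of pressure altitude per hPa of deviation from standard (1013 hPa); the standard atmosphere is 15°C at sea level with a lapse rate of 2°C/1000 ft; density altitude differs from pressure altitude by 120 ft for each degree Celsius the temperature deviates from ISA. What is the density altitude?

Pressure altitude = 6620 + (1013 − 987) × 30 = 6620 + (+780) = 7400 ft.
ISA temperature at 7400 ft = 15 − 2 × (7400/1000) = 0.2°C.
ISA deviation = 31 − 0.2 = +30.8°C.
Density altitude = 7400 + 120 × (30.8) = 11096 ft.

11096 ft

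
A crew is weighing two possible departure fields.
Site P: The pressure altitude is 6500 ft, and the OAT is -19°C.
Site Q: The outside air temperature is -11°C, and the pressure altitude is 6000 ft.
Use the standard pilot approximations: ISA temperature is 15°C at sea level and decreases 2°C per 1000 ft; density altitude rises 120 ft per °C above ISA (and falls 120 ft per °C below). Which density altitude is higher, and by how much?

Site Q by 340 ft

Site P: ISA temp = 2°C, deviation -21°C, DA = 6500 + 120 × (-21) = 3980 ft.
Site Q: ISA temp = 3°C, deviation -14°C, DA = 6000 + 120 × (-14) = 4320 ft.
Site Q is higher by 4320 − 3980 = 340 ft.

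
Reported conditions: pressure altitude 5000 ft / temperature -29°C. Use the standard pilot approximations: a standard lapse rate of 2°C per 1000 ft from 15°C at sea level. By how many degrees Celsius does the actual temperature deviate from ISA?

ISA-34°C

ISA temperature at 5000 ft = 15 − 2 × (5000/1000) = 5°C.
Deviation = OAT − ISA = -29 − 5 = -34°C.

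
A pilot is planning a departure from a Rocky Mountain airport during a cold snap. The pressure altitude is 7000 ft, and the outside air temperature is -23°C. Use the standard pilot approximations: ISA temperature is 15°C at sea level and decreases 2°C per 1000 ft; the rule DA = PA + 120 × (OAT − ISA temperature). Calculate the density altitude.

4120 ft

ISA temperature at 7000 ft = 15 − 2 × (7000/1000) = 1°C.
ISA deviation = -23 − 1 = -24°C.
Density altitude = 7000 + 120 × (-24) = 7000 + (-2880) = 4120 ft.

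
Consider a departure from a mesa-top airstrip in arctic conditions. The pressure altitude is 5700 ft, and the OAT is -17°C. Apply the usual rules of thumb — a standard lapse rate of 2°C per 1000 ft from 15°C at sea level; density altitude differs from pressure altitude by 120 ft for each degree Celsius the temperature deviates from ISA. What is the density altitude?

3228 ft

ISA temperature at 5700 ft = 15 − 2 × (5700/1000) = 3.6°C.
ISA deviation = -17 − 3.6 = -20.6°C.
Density altitude = 5700 + 120 × (-20.6) = 5700 + (-2472) = 3228 ft.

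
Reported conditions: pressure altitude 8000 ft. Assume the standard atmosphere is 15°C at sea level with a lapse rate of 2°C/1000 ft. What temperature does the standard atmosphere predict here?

-1°C

ISA temperature = 15 − 2 × (8000/1000) = 15 − 16 = -1°C.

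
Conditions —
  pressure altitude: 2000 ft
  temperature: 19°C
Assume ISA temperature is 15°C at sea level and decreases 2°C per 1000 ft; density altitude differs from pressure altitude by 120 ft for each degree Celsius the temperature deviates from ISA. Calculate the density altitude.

ISA temperature at 2000 ft = 15 − 2 × (2000/1000) = 11°C.
ISA deviation = 19 − 11 = +8°C.
Density altitude = 2000 + 120 × (8) = 2000 + (+960) = 2960 ft.

2960 ft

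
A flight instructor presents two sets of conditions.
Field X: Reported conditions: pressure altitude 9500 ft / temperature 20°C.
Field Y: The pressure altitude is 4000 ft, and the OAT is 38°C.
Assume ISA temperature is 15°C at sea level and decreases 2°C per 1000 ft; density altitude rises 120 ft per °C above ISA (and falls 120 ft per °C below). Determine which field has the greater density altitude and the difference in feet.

Field X: ISA temp = -4°C, deviation +24°C, DA = 9500 + 120 × 24 = 12380 ft.
Field Y: ISA temp = 7°C, deviation +31°C, DA = 4000 + 120 × 31 = 7720 ft.
Field X is higher by 12380 − 7720 = 4660 ft.

Field X by 4660 ft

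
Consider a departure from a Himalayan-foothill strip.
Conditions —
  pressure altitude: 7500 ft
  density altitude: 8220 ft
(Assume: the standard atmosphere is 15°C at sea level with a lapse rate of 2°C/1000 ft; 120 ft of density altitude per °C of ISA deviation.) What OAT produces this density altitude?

6°C

Density altitude − pressure altitude = 8220 − 7500 = +720 ft.
At 120 ft/°C that is an ISA deviation of 720/120 = +6°C.
ISA temperature at 7500 ft = 15 − 2 × (7500/1000) = 0°C.
OAT = ISA + deviation = 0 + (+6) = 6°C.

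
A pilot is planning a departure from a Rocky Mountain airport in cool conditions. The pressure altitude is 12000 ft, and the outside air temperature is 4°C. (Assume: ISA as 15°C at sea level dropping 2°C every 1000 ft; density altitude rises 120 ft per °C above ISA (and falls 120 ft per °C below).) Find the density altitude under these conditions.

13560 ft

ISA temperature at 12000 ft = 15 − 2 × (12000/1000) = -9°C.
ISA deviation = 4 − (-9) = +13°C.
Density altitude = 12000 + 120 × (13) = 12000 + (+1560) = 13560 ft.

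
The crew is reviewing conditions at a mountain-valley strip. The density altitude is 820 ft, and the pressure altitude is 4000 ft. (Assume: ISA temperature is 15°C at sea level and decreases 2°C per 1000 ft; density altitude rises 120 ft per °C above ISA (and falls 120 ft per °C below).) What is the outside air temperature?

Density altitude − pressure altitude = 820 − 4000 = -3180 ft.
At 120 ft/°C that is an ISA deviation of -3180/120 = -26.5°C.
ISA temperature at 4000 ft = 15 − 2 × (4000/1000) = 7°C.
OAT = ISA + deviation = 7 + (-26.5) = -19.5°C.

-19.5°C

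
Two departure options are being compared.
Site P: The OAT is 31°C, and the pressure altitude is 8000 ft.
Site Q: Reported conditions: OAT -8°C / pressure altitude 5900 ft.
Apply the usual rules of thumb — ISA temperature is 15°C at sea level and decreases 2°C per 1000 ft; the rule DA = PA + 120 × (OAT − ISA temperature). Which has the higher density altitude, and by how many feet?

Site P: ISA temp = -1°C, deviation +32°C, DA = 8000 + 120 × 32 = 11840 ft.
Site Q: ISA temp = 3.2°C, deviation -11.2°C, DA = 5900 + 120 × (-11.2) = 4556 ft.
Site P is higher by 11840 − 4556 = 7284 ft.

Site P by 7284 ft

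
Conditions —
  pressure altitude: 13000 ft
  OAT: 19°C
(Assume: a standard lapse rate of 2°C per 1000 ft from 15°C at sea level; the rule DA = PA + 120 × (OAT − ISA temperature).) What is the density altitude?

16600 ft

ISA temperature at 13000 ft = 15 − 2 × (13000/1000) = -11°C.
ISA deviation = 19 − (-11) = +30°C.
Density altitude = 13000 + 120 × (30) = 13000 + (+3600) = 16600 ft.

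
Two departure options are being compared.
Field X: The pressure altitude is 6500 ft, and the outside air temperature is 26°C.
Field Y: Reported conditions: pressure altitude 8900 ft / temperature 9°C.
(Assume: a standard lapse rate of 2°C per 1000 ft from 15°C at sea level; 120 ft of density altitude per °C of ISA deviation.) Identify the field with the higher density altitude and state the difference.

Field Y by 936 ft

Field X: ISA temp = 2°C, deviation +24°C, DA = 6500 + 120 × 24 = 9380 ft.
Field Y: ISA temp = -2.8°C, deviation +11.8°C, DA = 8900 + 120 × 11.8 = 10316 ft.
Field Y is higher by 10316 − 9380 = 936 ft.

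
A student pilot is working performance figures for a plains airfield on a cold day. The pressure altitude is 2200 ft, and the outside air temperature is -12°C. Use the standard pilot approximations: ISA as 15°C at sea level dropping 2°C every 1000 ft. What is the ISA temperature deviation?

ISA temperature at 2200 ft = 15 − 2 × (2200/1000) = 10.6°C.
Deviation = OAT − ISA = -12 − 10.6 = -22.6°C.

ISA-22.6°C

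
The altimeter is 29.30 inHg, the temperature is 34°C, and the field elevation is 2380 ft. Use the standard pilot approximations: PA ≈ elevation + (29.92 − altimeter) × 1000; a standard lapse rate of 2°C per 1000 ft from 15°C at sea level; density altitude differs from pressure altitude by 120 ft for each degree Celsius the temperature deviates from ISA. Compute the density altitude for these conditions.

Pressure altitude = 2380 + (29.92 − 29.30) × 1000 = 2380 + (+620) = 3000 ft.
ISA temperature at 3000 ft = 15 − 2 × (3000/1000) = 9°C.
ISA deviation = 34 − 9 = +25°C.
Density altitude = 3000 + 120 × (25) = 6000 ft.

6000 ft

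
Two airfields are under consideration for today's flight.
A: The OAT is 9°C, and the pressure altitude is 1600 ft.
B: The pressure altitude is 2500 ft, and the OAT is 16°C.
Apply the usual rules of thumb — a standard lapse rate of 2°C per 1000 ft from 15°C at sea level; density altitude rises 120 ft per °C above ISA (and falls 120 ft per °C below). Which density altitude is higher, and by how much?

B by 1956 ft

A: ISA temp = 11.8°C, deviation -2.8°C, DA = 1600 + 120 × (-2.8) = 1264 ft.
B: ISA temp = 10°C, deviation +6°C, DA = 2500 + 120 × 6 = 3220 ft.
B is higher by 3220 − 1264 = 1956 ft.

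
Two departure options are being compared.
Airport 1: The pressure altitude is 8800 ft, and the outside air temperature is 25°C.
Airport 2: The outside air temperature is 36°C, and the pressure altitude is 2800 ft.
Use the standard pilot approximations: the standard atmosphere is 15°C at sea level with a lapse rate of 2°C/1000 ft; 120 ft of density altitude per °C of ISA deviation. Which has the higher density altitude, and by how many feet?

Airport 1 by 6120 ft

Airport 1: ISA temp = -2.6°C, deviation +27.6°C, DA = 8800 + 120 × 27.6 = 12112 ft.
Airport 2: ISA temp = 9.4°C, deviation +26.6°C, DA = 2800 + 120 × 26.6 = 5992 ft.
Airport 1 is higher by 12112 − 5992 = 6120 ft.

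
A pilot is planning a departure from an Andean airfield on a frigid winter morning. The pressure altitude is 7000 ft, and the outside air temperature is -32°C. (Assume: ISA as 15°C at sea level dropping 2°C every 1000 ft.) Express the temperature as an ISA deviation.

ISA-33°C

ISA temperature at 7000 ft = 15 − 2 × (7000/1000) = 1°C.
Deviation = OAT − ISA = -32 − 1 = -33°C.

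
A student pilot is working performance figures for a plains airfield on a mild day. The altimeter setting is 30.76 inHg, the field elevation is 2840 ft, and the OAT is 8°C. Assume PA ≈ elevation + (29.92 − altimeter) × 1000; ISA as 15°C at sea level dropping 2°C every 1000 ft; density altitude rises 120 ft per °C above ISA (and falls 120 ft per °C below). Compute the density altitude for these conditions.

1640 ft

Pressure altitude = 2840 + (29.92 − 30.76) × 1000 = 2840 + (-840) = 2000 ft.
ISA temperature at 2000 ft = 15 − 2 × (2000/1000) = 11°C.
ISA deviation = 8 − 11 = -3°C.
Density altitude = 2000 + 120 × (-3) = 1640 ft.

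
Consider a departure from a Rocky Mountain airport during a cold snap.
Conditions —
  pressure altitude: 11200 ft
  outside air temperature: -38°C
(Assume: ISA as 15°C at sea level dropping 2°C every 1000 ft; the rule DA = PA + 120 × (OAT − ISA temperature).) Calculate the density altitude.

ISA temperature at 11200 ft = 15 − 2 × (11200/1000) = -7.4°C.
ISA deviation = -38 − (-7.4) = -30.6°C.
Density altitude = 11200 + 120 × (-30.6) = 11200 + (-3672) = 7528 ft.

7528 ft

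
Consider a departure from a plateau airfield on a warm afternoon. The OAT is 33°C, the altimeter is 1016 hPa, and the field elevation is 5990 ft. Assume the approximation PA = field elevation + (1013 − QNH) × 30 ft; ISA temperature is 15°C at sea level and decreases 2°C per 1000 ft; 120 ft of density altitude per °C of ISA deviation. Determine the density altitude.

9476 ft

Pressure altitude = 5990 + (1013 − 1016) × 30 = 5990 + (-90) = 5900 ft.
ISA temperature at 5900 ft = 15 − 2 × (5900/1000) = 3.2°C.
ISA deviation = 33 − 3.2 = +29.8°C.
Density altitude = 5900 + 120 × (29.8) = 9476 ft.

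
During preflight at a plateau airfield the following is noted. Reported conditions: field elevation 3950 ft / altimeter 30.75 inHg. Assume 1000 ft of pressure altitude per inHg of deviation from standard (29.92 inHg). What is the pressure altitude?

Pressure correction = (29.92 − 30.75) × 1000 = -830 ft.
Pressure altitude = 3950 + (-830) = 3120 ft.

3120 ft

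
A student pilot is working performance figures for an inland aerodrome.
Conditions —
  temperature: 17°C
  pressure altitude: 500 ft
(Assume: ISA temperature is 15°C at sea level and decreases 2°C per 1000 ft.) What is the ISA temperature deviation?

ISA temperature at 500 ft = 15 − 2 × (500/1000) = 14°C.
Deviation = OAT − ISA = 17 − 14 = +3°C.

ISA+3°C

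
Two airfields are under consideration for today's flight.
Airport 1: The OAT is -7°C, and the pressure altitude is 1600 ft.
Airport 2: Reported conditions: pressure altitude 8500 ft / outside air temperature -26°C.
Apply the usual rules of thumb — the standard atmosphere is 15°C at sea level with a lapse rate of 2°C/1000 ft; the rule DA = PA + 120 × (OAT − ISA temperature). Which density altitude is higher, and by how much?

Airport 2 by 6276 ft

Airport 1: ISA temp = 11.8°C, deviation -18.8°C, DA = 1600 + 120 × (-18.8) = -656 ft.
Airport 2: ISA temp = -2°C, deviation -24°C, DA = 8500 + 120 × (-24) = 5620 ft.
Airport 2 is higher by 5620 − (-656) = 6276 ft.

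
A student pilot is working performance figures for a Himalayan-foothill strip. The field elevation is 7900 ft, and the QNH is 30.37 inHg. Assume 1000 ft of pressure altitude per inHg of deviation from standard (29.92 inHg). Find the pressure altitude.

7450 ft

Pressure correction = (29.92 − 30.37) × 1000 = -450 ft.
Pressure altitude = 7900 + (-450) = 7450 ft.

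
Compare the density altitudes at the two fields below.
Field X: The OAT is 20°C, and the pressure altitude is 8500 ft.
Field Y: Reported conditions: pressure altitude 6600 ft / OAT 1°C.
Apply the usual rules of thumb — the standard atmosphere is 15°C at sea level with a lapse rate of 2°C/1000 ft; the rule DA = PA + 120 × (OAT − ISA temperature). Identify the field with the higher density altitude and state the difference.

Field X by 4636 ft

Field X: ISA temp = -2°C, deviation +22°C, DA = 8500 + 120 × 22 = 11140 ft.
Field Y: ISA temp = 1.8°C, deviation -0.8°C, DA = 6600 + 120 × (-0.8) = 6504 ft.
Field X is higher by 11140 − 6504 = 4636 ft.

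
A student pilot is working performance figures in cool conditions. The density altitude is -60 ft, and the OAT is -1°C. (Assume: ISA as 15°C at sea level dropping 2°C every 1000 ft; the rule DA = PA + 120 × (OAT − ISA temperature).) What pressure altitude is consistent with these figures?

DA = PA + 120 × (OAT − (15 − 2·PA/1000)) = PA + 120·OAT − 1800 + 0.24·PA = 1.24·PA + 120·OAT − 1800.
So 1.24·PA = -60 − 120 × (-1) + 1800 = 1860.
PA = 1860 / 1.24 = 1500 ft.

1500 ft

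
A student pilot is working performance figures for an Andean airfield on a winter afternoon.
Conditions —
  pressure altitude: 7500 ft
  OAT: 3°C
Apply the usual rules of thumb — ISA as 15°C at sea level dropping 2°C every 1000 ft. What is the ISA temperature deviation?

ISA temperature at 7500 ft = 15 − 2 × (7500/1000) = 0°C.
Deviation = OAT − ISA = 3 − 0 = +3°C.

ISA+3°C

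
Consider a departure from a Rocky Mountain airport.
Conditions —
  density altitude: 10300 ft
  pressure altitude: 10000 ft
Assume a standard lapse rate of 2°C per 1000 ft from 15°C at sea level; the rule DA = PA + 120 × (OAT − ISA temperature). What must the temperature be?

Density altitude − pressure altitude = 10300 − 10000 = +300 ft.
At 120 ft/°C that is an ISA deviation of 300/120 = +2.5°C.
ISA temperature at 10000 ft = 15 − 2 × (10000/1000) = -5°C.
OAT = ISA + deviation = -5 + (+2.5) = -2.5°C.

-2.5°C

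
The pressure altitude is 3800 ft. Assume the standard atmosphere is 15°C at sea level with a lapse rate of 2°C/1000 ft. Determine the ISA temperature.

ISA temperature = 15 − 2 × (3800/1000) = 15 − 7.6 = 7.4°C.

7.4°C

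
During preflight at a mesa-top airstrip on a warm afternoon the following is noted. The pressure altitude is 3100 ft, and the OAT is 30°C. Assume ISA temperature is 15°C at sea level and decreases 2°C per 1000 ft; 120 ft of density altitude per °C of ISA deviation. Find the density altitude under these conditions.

5644 ft

ISA temperature at 3100 ft = 15 − 2 × (3100/1000) = 8.8°C.
ISA deviation = 30 − 8.8 = +21.2°C.
Density altitude = 3100 + 120 × (21.2) = 3100 + (+2544) = 5644 ft.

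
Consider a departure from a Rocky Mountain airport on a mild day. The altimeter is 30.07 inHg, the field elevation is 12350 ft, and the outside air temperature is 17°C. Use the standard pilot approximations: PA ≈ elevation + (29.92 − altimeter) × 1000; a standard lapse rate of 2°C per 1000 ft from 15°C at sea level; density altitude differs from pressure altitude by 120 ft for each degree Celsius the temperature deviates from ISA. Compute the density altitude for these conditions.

15368 ft

Pressure altitude = 12350 + (29.92 − 30.07) × 1000 = 12350 + (-150) = 12200 ft.
ISA temperature at 12200 ft = 15 − 2 × (12200/1000) = -9.4°C.
ISA deviation = 17 − (-9.4) = +26.4°C.
Density altitude = 12200 + 120 × (26.4) = 15368 ft.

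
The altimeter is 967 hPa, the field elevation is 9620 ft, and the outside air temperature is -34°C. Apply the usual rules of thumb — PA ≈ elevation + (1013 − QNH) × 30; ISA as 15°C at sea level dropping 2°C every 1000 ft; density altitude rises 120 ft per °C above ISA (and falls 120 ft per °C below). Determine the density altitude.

Pressure altitude = 9620 + (1013 − 967) × 30 = 9620 + (+1380) = 11000 ft.
ISA temperature at 11000 ft = 15 − 2 × (11000/1000) = -7°C.
ISA deviation = -34 − (-7) = -27°C.
Density altitude = 11000 + 120 × (-27) = 7760 ft.

7760 ft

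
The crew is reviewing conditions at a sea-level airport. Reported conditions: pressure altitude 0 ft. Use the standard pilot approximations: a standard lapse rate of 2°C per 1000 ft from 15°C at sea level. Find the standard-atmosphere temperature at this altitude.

15°C

ISA temperature = 15 − 2 × (0/1000) = 15 − 0 = 15°C.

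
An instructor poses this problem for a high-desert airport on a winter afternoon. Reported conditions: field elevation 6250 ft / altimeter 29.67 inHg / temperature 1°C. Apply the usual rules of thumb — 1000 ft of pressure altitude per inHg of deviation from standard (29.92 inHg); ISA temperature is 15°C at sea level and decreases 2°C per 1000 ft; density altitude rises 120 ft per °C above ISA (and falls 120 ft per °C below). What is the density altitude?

6380 ft

Pressure altitude = 6250 + (29.92 − 29.67) × 1000 = 6250 + (+250) = 6500 ft.
ISA temperature at 6500 ft = 15 − 2 × (6500/1000) = 2°C.
ISA deviation = 1 − 2 = -1°C.
Density altitude = 6500 + 120 × (-1) = 6380 ft.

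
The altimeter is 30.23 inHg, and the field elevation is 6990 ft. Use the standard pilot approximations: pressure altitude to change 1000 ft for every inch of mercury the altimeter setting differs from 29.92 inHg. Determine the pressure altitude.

Pressure correction = (29.92 − 30.23) × 1000 = -310 ft.
Pressure altitude = 6990 + (-310) = 6680 ft.

6680 ft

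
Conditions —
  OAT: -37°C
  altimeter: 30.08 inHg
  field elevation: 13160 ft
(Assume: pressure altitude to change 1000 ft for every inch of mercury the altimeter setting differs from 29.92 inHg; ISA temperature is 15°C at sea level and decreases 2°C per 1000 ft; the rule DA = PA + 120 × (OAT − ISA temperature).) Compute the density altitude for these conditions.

Pressure altitude = 13160 + (29.92 − 30.08) × 1000 = 13160 + (-160) = 13000 ft.
ISA temperature at 13000 ft = 15 − 2 × (13000/1000) = -11°C.
ISA deviation = -37 − (-11) = -26°C.
Density altitude = 13000 + 120 × (-26) = 9880 ft.

9880 ft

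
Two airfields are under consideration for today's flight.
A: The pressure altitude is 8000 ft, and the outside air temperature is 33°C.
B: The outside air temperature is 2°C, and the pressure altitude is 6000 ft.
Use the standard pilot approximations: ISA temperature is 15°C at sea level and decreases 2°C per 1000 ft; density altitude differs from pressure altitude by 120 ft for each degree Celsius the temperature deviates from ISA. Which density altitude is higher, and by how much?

A by 6200 ft

A: ISA temp = -1°C, deviation +34°C, DA = 8000 + 120 × 34 = 12080 ft.
B: ISA temp = 3°C, deviation -1°C, DA = 6000 + 120 × (-1) = 5880 ft.
A is higher by 12080 − 5880 = 6200 ft.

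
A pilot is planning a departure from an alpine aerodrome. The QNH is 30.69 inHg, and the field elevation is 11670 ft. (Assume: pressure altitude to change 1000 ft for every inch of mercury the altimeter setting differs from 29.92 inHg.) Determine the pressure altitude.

Pressure correction = (29.92 − 30.69) × 1000 = -770 ft.
Pressure altitude = 11670 + (-770) = 10900 ft.

10900 ft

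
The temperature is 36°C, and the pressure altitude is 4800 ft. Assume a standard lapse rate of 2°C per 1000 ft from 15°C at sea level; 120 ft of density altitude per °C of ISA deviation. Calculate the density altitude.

8472 ft

ISA temperature at 4800 ft = 15 − 2 × (4800/1000) = 5.4°C.
ISA deviation = 36 − 5.4 = +30.6°C.
Density altitude = 4800 + 120 × (30.6) = 4800 + (+3672) = 8472 ft.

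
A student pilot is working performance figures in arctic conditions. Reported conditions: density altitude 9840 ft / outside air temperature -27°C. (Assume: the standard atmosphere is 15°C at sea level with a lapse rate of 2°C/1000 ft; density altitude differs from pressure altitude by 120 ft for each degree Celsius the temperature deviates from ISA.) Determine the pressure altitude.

DA = PA + 120 × (OAT − (15 − 2·PA/1000)) = PA + 120·OAT − 1800 + 0.24·PA = 1.24·PA + 120·OAT − 1800.
So 1.24·PA = 9840 − 120 × (-27) + 1800 = 14880.
PA = 14880 / 1.24 = 12000 ft.

12000 ft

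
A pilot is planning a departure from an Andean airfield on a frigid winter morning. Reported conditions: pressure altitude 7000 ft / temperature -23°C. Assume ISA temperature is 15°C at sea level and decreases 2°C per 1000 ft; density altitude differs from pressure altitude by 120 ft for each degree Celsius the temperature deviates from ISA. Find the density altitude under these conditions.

ISA temperature at 7000 ft = 15 − 2 × (7000/1000) = 1°C.
ISA deviation = -23 − 1 = -24°C.
Density altitude = 7000 + 120 × (-24) = 7000 + (-2880) = 4120 ft.

4120 ft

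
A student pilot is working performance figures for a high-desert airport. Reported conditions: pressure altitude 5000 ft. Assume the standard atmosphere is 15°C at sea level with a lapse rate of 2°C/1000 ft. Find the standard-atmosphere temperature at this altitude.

5°C

ISA temperature = 15 − 2 × (5000/1000) = 15 − 10 = 5°C.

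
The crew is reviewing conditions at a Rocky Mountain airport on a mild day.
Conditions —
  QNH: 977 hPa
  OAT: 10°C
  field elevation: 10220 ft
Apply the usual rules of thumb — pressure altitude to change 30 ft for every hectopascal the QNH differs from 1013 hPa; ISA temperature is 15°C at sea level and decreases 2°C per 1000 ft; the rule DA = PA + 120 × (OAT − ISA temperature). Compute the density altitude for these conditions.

13412 ft

Pressure altitude = 10220 + (1013 − 977) × 30 = 10220 + (+1080) = 11300 ft.
ISA temperature at 11300 ft = 15 − 2 × (11300/1000) = -7.6°C.
ISA deviation = 10 − (-7.6) = +17.6°C.
Density altitude = 11300 + 120 × (17.6) = 13412 ft.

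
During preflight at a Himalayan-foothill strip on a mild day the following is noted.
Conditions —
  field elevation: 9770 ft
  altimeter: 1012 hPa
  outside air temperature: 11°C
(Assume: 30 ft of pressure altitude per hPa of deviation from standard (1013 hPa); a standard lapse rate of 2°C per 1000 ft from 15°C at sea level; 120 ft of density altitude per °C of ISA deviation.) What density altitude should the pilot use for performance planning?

Pressure altitude = 9770 + (1013 − 1012) × 30 = 9770 + (+30) = 9800 ft.
ISA temperature at 9800 ft = 15 − 2 × (9800/1000) = -4.6°C.
ISA deviation = 11 − (-4.6) = +15.6°C.
Density altitude = 9800 + 120 × (15.6) = 11672 ft.

11672 ft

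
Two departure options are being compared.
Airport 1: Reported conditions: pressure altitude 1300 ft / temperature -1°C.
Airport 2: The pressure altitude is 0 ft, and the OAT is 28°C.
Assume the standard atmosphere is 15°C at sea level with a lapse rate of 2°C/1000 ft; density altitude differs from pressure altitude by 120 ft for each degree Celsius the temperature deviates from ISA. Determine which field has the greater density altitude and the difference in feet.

Airport 1: ISA temp = 12.4°C, deviation -13.4°C, DA = 1300 + 120 × (-13.4) = -308 ft.
Airport 2: ISA temp = 15°C, deviation +13°C, DA = 0 + 120 × 13 = 1560 ft.
Airport 2 is higher by 1560 − (-308) = 1868 ft.

Airport 2 by 1868 ft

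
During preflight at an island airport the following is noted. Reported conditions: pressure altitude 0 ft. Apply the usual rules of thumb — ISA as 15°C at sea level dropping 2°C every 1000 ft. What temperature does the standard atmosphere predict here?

15°C

ISA temperature = 15 − 2 × (0/1000) = 15 − 0 = 15°C.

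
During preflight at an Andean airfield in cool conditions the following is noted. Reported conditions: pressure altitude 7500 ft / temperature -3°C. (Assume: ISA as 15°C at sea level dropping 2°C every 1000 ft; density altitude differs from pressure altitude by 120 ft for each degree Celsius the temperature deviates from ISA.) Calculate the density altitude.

ISA temperature at 7500 ft = 15 − 2 × (7500/1000) = 0°C.
ISA deviation = -3 − 0 = -3°C.
Density altitude = 7500 + 120 × (-3) = 7500 + (-360) = 7140 ft.

7140 ft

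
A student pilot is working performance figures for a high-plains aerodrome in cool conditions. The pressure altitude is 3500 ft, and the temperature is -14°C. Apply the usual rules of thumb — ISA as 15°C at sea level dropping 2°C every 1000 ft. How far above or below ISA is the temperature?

ISA-22°C

ISA temperature at 3500 ft = 15 − 2 × (3500/1000) = 8°C.
Deviation = OAT − ISA = -14 − 8 = -22°C.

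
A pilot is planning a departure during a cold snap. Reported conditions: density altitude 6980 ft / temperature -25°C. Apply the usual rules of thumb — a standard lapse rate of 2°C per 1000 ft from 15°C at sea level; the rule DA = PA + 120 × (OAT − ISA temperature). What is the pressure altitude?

DA = PA + 120 × (OAT − (15 − 2·PA/1000)) = PA + 120·OAT − 1800 + 0.24·PA = 1.24·PA + 120·OAT − 1800.
So 1.24·PA = 6980 − 120 × (-25) + 1800 = 11780.
PA = 11780 / 1.24 = 9500 ft.

9500 ft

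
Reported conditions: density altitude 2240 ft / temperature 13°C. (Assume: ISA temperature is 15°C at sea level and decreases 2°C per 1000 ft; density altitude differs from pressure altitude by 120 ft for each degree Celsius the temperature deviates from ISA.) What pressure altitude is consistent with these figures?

DA = PA + 120 × (OAT − (15 − 2·PA/1000)) = PA + 120·OAT − 1800 + 0.24·PA = 1.24·PA + 120·OAT − 1800.
So 1.24·PA = 2240 − 120 × 13 + 1800 = 2480.
PA = 2480 / 1.24 = 2000 ft.

2000 ft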